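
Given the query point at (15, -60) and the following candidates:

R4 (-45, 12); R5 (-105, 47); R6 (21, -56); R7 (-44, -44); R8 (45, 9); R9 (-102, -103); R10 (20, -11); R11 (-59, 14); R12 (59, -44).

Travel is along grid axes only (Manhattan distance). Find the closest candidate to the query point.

Distances from (15, -60):
R4: 132
R5: 227
R6: 10
R7: 75
R8: 99
R9: 160
R10: 54
R11: 148
R12: 60
Minimum: R6 at 10.

R6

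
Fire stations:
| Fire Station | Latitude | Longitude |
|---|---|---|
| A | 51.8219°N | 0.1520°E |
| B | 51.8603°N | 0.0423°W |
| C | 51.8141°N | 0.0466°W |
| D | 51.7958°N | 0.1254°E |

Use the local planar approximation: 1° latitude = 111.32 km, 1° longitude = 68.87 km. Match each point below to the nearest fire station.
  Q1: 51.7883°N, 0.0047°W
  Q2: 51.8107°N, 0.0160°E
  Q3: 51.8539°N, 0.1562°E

Q1→C; Q2→C; Q3→A

Q1 at 51.7883°N, 0.0047°W:
  A: √((0.0336·111.32)² + (0.1567·68.87)²) = √(13.990233 + 116.465732) = 11.4217 km
  B: √((0.0720·111.32)² + (-0.0376·68.87)²) = √(64.240866 + 6.705572) = 8.4230 km
  C: √((0.0258·111.32)² + (-0.0419·68.87)²) = √(8.248706 + 8.326993) = 4.0713 km
  D: √((0.0075·111.32)² + (0.1301·68.87)²) = √(0.697058 + 80.281367) = 8.9988 km
  → nearest: C (4.0713 km)
Q2 at 51.8107°N, 0.0160°E:
  A: √((0.0112·111.32)² + (0.1360·68.87)²) = √(1.554470 + 87.727950) = 9.4489 km
  B: √((0.0496·111.32)² + (-0.0583·68.87)²) = √(30.486653 + 16.121197) = 6.8270 km
  C: √((0.0034·111.32)² + (-0.0626·68.87)²) = √(0.143253 + 18.586980) = 4.3278 km
  D: √((-0.0149·111.32)² + (0.1094·68.87)²) = √(2.751180 + 56.766852) = 7.7148 km
  → nearest: C (4.3278 km)
Q3 at 51.8539°N, 0.1562°E:
  A: √((-0.0320·111.32)² + (-0.0042·68.87)²) = √(12.689554 + 0.083668) = 3.5740 km
  B: √((0.0064·111.32)² + (-0.1985·68.87)²) = √(0.507582 + 186.887902) = 13.6892 km
  C: √((-0.0398·111.32)² + (-0.2028·68.87)²) = √(19.629649 + 195.072508) = 14.6527 km
  D: √((-0.0581·111.32)² + (-0.0308·68.87)²) = √(41.831040 + 4.499472) = 6.8067 km
  → nearest: A (3.5740 km)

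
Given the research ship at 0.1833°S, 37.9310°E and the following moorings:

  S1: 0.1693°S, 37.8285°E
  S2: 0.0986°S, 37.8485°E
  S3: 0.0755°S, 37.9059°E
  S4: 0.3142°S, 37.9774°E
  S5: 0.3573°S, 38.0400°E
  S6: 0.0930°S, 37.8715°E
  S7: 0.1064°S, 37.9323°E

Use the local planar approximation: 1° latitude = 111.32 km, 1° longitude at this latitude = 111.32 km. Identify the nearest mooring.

S7

Distances from 0.1833°S, 37.9310°E:
S1: √((0.0140·111.32)² + (-0.1025·111.32)²) = √(2.428860 + 130.194946) = 11.5162 km
S2: √((0.0847·111.32)² + (-0.0825·111.32)²) = √(88.902345 + 84.344019) = 13.1623 km
S3: √((0.1078·111.32)² + (-0.0251·111.32)²) = √(144.007104 + 7.807174) = 12.3213 km
S4: √((-0.1309·111.32)² + (0.0464·111.32)²) = √(212.337006 + 26.679787) = 15.4602 km
S5: √((-0.1740·111.32)² + (0.1090·111.32)²) = √(375.184503 + 147.231044) = 22.8564 km
S6: √((0.0903·111.32)² + (-0.0595·111.32)²) = √(101.046644 + 43.871282) = 12.0382 km
S7: √((0.0769·111.32)² + (0.0013·111.32)²) = √(73.282297 + 0.020943) = 8.5617 km
Minimum: S7 at 8.5617 km.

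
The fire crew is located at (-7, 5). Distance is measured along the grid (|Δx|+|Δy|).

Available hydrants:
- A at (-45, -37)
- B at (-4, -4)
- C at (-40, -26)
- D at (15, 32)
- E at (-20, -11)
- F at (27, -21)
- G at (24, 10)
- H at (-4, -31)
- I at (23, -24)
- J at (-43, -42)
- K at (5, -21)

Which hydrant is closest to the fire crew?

B

Distances from (-7, 5):
A: |-38| + |-42| = 38 + 42 = 80
B: |3| + |-9| = 3 + 9 = 12
C: |-33| + |-31| = 33 + 31 = 64
D: |22| + |27| = 22 + 27 = 49
E: |-13| + |-16| = 13 + 16 = 29
F: |34| + |-26| = 34 + 26 = 60
G: |31| + |5| = 31 + 5 = 36
H: |3| + |-36| = 3 + 36 = 39
I: |30| + |-29| = 30 + 29 = 59
J: |-36| + |-47| = 36 + 47 = 83
K: |12| + |-26| = 12 + 26 = 38
Minimum: B at 12.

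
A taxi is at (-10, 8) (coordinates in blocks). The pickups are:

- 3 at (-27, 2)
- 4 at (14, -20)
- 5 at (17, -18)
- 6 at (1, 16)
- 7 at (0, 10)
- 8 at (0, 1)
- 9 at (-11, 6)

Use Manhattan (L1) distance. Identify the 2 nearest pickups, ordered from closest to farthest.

Distances from (-10, 8):
3: 23 blocks
4: 52 blocks
5: 53 blocks
6: 19 blocks
7: 12 blocks
8: 17 blocks
9: 3 blocks
Sorted: 9 (3 blocks) < 7 (12 blocks) < 8 (17 blocks) < 6 (19 blocks) < …

9, 7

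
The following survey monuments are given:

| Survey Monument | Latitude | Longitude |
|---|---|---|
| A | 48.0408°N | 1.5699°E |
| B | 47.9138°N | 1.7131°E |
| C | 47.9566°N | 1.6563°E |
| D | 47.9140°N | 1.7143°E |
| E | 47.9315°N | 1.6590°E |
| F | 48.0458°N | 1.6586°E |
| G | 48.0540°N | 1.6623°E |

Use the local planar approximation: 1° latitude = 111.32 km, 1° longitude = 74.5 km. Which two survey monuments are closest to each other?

B and D

Pairwise distances:
A–B: 17.7112 km
A–C: 11.3705 km
A–D: 17.7475 km
A–E: 13.8602 km
A–F: 6.6315 km
A–G: 7.0389 km
B–C: 6.3724 km
B–D: 0.0921 km
B–E: 4.4863 km
B–F: 15.2449 km
B–G: 16.0594 km
C–D: 6.4156 km
C–E: 2.8014 km
C–F: 9.9312 km
C–G: 10.8518 km
D–E: 4.5572 km
D–F: 15.2475 km
D–G: 16.0591 km
E–F: 12.7239 km
E–G: 13.6389 km
F–G: 0.9535 km
Closest pair: B–D at 0.0921 km.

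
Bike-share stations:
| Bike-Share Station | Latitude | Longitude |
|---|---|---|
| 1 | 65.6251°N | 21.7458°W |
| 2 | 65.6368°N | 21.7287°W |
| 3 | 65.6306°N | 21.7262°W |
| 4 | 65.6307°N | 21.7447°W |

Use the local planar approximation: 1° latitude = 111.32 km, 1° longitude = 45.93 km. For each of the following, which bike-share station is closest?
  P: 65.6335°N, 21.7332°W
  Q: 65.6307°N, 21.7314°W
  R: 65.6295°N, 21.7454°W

P→2; Q→3; R→4

P at 65.6335°N, 21.7332°W:
  1: 1.0997 km
  2: 0.4215 km
  3: 0.4556 km
  4: 0.6133 km
  → nearest: 2 (0.4215 km)
Q at 65.6307°N, 21.7314°W:
  1: 0.9089 km
  2: 0.6903 km
  3: 0.2391 km
  4: 0.6109 km
  → nearest: 3 (0.2391 km)
R at 65.6295°N, 21.7454°W:
  1: 0.4902 km
  2: 1.1175 km
  3: 0.8903 km
  4: 0.1374 km
  → nearest: 4 (0.1374 km)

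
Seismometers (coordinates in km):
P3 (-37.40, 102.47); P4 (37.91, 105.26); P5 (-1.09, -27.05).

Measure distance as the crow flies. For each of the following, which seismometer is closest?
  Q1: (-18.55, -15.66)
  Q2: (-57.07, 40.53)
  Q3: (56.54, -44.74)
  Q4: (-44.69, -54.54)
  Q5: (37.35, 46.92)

Q1→P5; Q2→P3; Q3→P5; Q4→P5; Q5→P4

Q1 at (-18.55, -15.66):
  P3: 119.62 km
  P4: 133.45 km
  P5: 20.85 km
  → nearest: P5 (20.85 km)
Q2 at (-57.07, 40.53):
  P3: 64.99 km
  P4: 114.94 km
  P5: 87.75 km
  → nearest: P3 (64.99 km)
Q3 at (56.54, -44.74):
  P3: 174.63 km
  P4: 151.15 km
  P5: 60.28 km
  → nearest: P5 (60.28 km)
Q4 at (-44.69, -54.54):
  P3: 157.18 km
  P4: 179.89 km
  P5: 51.54 km
  → nearest: P5 (51.54 km)
Q5 at (37.35, 46.92):
  P3: 93.13 km
  P4: 58.34 km
  P5: 83.36 km
  → nearest: P4 (58.34 km)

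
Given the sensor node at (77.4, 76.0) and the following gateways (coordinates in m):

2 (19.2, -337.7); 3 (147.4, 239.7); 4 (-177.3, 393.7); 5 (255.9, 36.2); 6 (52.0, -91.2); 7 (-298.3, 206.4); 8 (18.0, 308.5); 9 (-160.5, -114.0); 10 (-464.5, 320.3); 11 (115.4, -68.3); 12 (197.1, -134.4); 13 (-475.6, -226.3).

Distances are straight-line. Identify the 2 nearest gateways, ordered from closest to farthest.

11, 6

Distances from (77.4, 76.0):
2: √((-58.2)² + (-413.7)²) = √(3387.240 + 171147.690) = 417.8 m
3: √((70.0)² + (163.7)²) = √(4900.000 + 26797.690) = 178.0 m
4: √((-254.7)² + (317.7)²) = √(64872.090 + 100933.290) = 407.2 m
5: √((178.5)² + (-39.8)²) = √(31862.250 + 1584.040) = 182.9 m
6: √((-25.4)² + (-167.2)²) = √(645.160 + 27955.840) = 169.1 m
7: √((-375.7)² + (130.4)²) = √(141150.490 + 17004.160) = 397.7 m
8: √((-59.4)² + (232.5)²) = √(3528.360 + 54056.250) = 240.0 m
9: √((-237.9)² + (-190.0)²) = √(56596.410 + 36100.000) = 304.5 m
10: √((-541.9)² + (244.3)²) = √(293655.610 + 59682.490) = 594.4 m
11: √((38.0)² + (-144.3)²) = √(1444.000 + 20822.490) = 149.2 m
12: √((119.7)² + (-210.4)²) = √(14328.090 + 44268.160) = 242.1 m
13: √((-553.0)² + (-302.3)²) = √(305809.000 + 91385.290) = 630.2 m
Sorted: 11 (149.2 m) < 6 (169.1 m) < 3 (178.0 m) < 5 (182.9 m) < …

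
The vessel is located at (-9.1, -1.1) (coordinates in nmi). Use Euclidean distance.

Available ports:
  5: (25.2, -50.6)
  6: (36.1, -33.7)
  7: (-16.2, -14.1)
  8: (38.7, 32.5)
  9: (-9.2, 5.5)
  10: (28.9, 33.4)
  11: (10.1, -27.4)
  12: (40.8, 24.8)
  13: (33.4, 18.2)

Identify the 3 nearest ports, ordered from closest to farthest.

9, 7, 11

Distances from (-9.1, -1.1):
5: 60.2 nmi
6: 55.7 nmi
7: 14.8 nmi
8: 58.4 nmi
9: 6.6 nmi
10: 51.3 nmi
11: 32.6 nmi
12: 56.2 nmi
13: 46.7 nmi
Sorted: 9 (6.6 nmi) < 7 (14.8 nmi) < 11 (32.6 nmi) < 13 (46.7 nmi) < 10 (51.3 nmi) < …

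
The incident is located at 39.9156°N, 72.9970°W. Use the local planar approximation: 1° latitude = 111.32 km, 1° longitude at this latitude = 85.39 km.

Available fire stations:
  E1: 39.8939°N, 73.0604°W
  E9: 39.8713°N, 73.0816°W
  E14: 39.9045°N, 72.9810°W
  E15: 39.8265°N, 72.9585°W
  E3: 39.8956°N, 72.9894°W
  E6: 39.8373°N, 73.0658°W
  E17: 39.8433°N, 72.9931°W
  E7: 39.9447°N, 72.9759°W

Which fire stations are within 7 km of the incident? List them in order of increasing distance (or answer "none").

Distances from 39.9156°N, 72.9970°W:
E1: √((-0.0217·111.32)² + (-0.0634·85.39)²) = √(5.835336 + 29.308429) = 5.9282 km
E9: √((-0.0443·111.32)² + (-0.0846·85.39)²) = √(24.319456 + 52.186089) = 8.7467 km
E14: √((-0.0111·111.32)² + (0.0160·85.39)²) = √(1.526836 + 1.866612) = 1.8421 km
E15: √((-0.0891·111.32)² + (0.0385·85.39)²) = √(98.378864 + 10.807755) = 10.4492 km
E3: √((-0.0200·111.32)² + (0.0076·85.39)²) = √(4.956857 + 0.421154) = 2.3191 km
E6: √((-0.0783·111.32)² + (-0.0688·85.39)²) = √(75.974862 + 34.513651) = 10.5114 km
E17: √((-0.0723·111.32)² + (0.0039·85.39)²) = √(64.777322 + 0.110903) = 8.0553 km
E7: √((0.0291·111.32)² + (0.0211·85.39)²) = √(10.493790 + 3.246227) = 3.7068 km
Threshold 7 km: E14 (1.8421 km), E3 (2.3191 km), E7 (3.7068 km), E1 (5.9282 km) are within range.

E14, E3, E7, E1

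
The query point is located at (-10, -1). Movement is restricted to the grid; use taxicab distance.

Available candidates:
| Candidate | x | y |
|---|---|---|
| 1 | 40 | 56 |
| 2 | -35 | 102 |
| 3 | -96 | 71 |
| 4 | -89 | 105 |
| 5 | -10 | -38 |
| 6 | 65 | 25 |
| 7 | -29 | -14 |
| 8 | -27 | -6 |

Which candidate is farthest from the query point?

4

Distances from (-10, -1):
1: |50| + |57| = 50 + 57 = 107
2: |-25| + |103| = 25 + 103 = 128
3: |-86| + |72| = 86 + 72 = 158
4: |-79| + |106| = 79 + 106 = 185
5: |0| + |-37| = 0 + 37 = 37
6: |75| + |26| = 75 + 26 = 101
7: |-19| + |-13| = 19 + 13 = 32
8: |-17| + |-5| = 17 + 5 = 22
Maximum: 4 at 185.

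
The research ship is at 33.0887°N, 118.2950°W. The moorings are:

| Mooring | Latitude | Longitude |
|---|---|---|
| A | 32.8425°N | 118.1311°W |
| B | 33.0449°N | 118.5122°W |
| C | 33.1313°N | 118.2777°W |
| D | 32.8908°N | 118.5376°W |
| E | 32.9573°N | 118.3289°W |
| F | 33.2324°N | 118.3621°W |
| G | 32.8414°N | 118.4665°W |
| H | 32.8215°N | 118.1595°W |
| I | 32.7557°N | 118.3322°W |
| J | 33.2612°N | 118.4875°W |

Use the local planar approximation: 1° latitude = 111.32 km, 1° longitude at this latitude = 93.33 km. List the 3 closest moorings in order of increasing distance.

C, E, F

Distances from 33.0887°N, 118.2950°W:
A: 31.3869 km
B: 20.8494 km
C: 5.0096 km
D: 31.5909 km
E: 14.9657 km
F: 17.1788 km
G: 31.8444 km
H: 32.3214 km
I: 37.2318 km
J: 26.2968 km
Sorted: C (5.0096 km) < E (14.9657 km) < F (17.1788 km) < B (20.8494 km) < J (26.2968 km) < …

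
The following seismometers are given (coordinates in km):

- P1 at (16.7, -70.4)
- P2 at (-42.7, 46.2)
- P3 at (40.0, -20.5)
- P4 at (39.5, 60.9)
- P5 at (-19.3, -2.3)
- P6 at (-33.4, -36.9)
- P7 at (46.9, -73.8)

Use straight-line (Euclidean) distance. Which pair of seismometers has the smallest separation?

Pairwise distances:
P1–P7: √((30.2)² + (-3.4)²) = √(912.040 + 11.560) = 30.4 km
P5–P6: √((-14.1)² + (-34.6)²) = √(198.810 + 1197.160) = 37.4 km
P3–P7: √((6.9)² + (-53.3)²) = √(47.610 + 2840.890) = 53.7 km
P2–P5: √((23.4)² + (-48.5)²) = √(547.560 + 2352.250) = 53.8 km
P1–P3: √((23.3)² + (49.9)²) = √(542.890 + 2490.010) = 55.1 km
P1–P6: √((-50.1)² + (33.5)²) = √(2510.010 + 1122.250) = 60.3 km
P3–P5: √((-59.3)² + (18.2)²) = √(3516.490 + 331.240) = 62.0 km
P3–P6: √((-73.4)² + (-16.4)²) = √(5387.560 + 268.960) = 75.2 km
P1–P5: √((-36.0)² + (68.1)²) = √(1296.000 + 4637.610) = 77.0 km
P3–P4: √((-0.5)² + (81.4)²) = √(0.250 + 6625.960) = 81.4 km
P2–P4: √((82.2)² + (14.7)²) = √(6756.840 + 216.090) = 83.5 km
P2–P6: √((9.3)² + (-83.1)²) = √(86.490 + 6905.610) = 83.6 km
P4–P5: √((-58.8)² + (-63.2)²) = √(3457.440 + 3994.240) = 86.3 km
P6–P7: √((80.3)² + (-36.9)²) = √(6448.090 + 1361.610) = 88.4 km
P5–P7: √((66.2)² + (-71.5)²) = √(4382.440 + 5112.250) = 97.4 km
P2–P3: √((82.7)² + (-66.7)²) = √(6839.290 + 4448.890) = 106.2 km
P4–P6: √((-72.9)² + (-97.8)²) = √(5314.410 + 9564.840) = 122.0 km
P1–P2: √((-59.4)² + (116.6)²) = √(3528.360 + 13595.560) = 130.9 km
P1–P4: √((22.8)² + (131.3)²) = √(519.840 + 17239.690) = 133.3 km
P4–P7: √((7.4)² + (-134.7)²) = √(54.760 + 18144.090) = 134.9 km
P2–P7: √((89.6)² + (-120.0)²) = √(8028.160 + 14400.000) = 149.8 km
Closest pair: P1–P7 at 30.4 km.

P1 and P7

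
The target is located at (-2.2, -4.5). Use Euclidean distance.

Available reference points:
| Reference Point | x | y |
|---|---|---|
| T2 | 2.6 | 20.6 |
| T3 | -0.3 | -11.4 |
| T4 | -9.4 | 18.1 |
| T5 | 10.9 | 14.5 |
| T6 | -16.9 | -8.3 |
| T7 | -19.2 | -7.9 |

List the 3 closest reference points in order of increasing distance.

Distances from (-2.2, -4.5):
T2: √((4.8)² + (25.1)²) = √(23.040 + 630.010) = 25.6
T3: √((1.9)² + (-6.9)²) = √(3.610 + 47.610) = 7.2
T4: √((-7.2)² + (22.6)²) = √(51.840 + 510.760) = 23.7
T5: √((13.1)² + (19.0)²) = √(171.610 + 361.000) = 23.1
T6: √((-14.7)² + (-3.8)²) = √(216.090 + 14.440) = 15.2
T7: √((-17.0)² + (-3.4)²) = √(289.000 + 11.560) = 17.3
Sorted: T3 (7.2) < T6 (15.2) < T7 (17.3) < T5 (23.1) < T4 (23.7) < …

T3, T6, T7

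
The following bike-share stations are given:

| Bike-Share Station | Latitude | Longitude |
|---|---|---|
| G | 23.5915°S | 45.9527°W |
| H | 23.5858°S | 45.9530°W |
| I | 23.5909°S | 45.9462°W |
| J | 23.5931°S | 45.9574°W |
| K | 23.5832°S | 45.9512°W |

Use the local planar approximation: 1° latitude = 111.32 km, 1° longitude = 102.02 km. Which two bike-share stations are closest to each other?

H and K

Pairwise distances:
H–K: 0.3428 km
G–J: 0.5115 km
G–H: 0.6353 km
G–I: 0.6665 km
H–I: 0.8964 km
H–J: 0.9284 km
G–K: 0.9365 km
I–K: 0.9975 km
I–J: 1.1686 km
J–K: 1.2707 km
Closest pair: H–K at 0.3428 km.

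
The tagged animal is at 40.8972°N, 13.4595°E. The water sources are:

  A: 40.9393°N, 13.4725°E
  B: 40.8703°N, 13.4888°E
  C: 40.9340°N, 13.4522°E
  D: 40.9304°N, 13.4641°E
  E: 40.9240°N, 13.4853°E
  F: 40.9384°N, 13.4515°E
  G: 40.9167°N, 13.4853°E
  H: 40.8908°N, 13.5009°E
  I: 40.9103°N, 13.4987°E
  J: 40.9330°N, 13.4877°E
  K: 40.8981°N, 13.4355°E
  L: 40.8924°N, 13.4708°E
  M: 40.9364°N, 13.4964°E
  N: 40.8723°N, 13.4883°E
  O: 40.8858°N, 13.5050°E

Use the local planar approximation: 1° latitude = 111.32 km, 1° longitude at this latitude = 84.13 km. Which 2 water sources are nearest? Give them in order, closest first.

Distances from 40.8972°N, 13.4595°E:
A: 4.8125 km
B: 3.8786 km
C: 4.1424 km
D: 3.7160 km
E: 3.6894 km
F: 4.6355 km
G: 3.0698 km
H: 3.5551 km
I: 3.6059 km
J: 4.6380 km
K: 2.0216 km
L: 1.0905 km
M: 5.3553 km
N: 3.6816 km
O: 4.0328 km
Sorted: L (1.0905 km) < K (2.0216 km) < G (3.0698 km) < H (3.5551 km) < …

L, K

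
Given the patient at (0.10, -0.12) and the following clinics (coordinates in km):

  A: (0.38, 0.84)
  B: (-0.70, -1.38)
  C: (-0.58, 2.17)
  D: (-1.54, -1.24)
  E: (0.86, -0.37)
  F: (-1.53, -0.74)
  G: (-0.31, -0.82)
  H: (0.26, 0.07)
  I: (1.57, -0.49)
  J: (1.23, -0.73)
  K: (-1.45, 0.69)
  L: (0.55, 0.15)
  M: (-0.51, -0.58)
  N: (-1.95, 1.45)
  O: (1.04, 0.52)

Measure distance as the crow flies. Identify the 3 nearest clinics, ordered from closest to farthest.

Distances from (0.10, -0.12):
A: 1.00 km
B: 1.49 km
C: 2.39 km
D: 1.99 km
E: 0.80 km
F: 1.74 km
G: 0.81 km
H: 0.25 km
I: 1.52 km
J: 1.28 km
K: 1.75 km
L: 0.52 km
M: 0.76 km
N: 2.58 km
O: 1.14 km
Sorted: H (0.25 km) < L (0.52 km) < M (0.76 km) < E (0.80 km) < G (0.81 km) < …

H, L, M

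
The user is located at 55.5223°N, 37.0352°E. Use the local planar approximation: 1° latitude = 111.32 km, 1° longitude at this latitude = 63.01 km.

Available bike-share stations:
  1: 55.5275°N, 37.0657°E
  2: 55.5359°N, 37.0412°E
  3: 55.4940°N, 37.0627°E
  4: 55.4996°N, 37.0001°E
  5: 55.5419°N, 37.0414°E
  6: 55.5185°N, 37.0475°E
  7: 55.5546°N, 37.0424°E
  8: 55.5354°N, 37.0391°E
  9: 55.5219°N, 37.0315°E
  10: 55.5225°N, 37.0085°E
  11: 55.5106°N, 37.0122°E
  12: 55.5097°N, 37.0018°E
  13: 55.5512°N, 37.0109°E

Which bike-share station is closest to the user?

Distances from 55.5223°N, 37.0352°E:
1: √((0.0052·111.32)² + (0.0305·63.01)²) = √(0.335084 + 3.693334) = 2.0071 km
2: √((0.0136·111.32)² + (0.0060·63.01)²) = √(2.292051 + 0.142929) = 1.5604 km
3: √((-0.0283·111.32)² + (0.0275·63.01)²) = √(9.924743 + 3.002509) = 3.5954 km
4: √((-0.0227·111.32)² + (-0.0351·63.01)²) = √(6.385547 + 4.891400) = 3.3581 km
5: √((0.0196·111.32)² + (0.0062·63.01)²) = √(4.760565 + 0.152617) = 2.2166 km
6: √((-0.0038·111.32)² + (0.0123·63.01)²) = √(0.178943 + 0.600661) = 0.8830 km
7: √((0.0323·111.32)² + (0.0072·63.01)²) = √(12.928598 + 0.205818) = 3.6241 km
8: √((0.0131·111.32)² + (0.0039·63.01)²) = √(2.126616 + 0.060388) = 1.4789 km
9: √((-0.0004·111.32)² + (-0.0037·63.01)²) = √(0.001983 + 0.054353) = 0.2374 km
10: √((0.0002·111.32)² + (-0.0267·63.01)²) = √(0.000496 + 2.830359) = 1.6825 km
11: √((-0.0117·111.32)² + (-0.0230·63.01)²) = √(1.696360 + 2.100268) = 1.9485 km
12: √((-0.0126·111.32)² + (-0.0334·63.01)²) = √(1.967377 + 4.429063) = 2.5291 km
13: √((0.0289·111.32)² + (-0.0243·63.01)²) = √(10.350041 + 2.344399) = 3.5629 km
Minimum: 9 at 0.2374 km.

9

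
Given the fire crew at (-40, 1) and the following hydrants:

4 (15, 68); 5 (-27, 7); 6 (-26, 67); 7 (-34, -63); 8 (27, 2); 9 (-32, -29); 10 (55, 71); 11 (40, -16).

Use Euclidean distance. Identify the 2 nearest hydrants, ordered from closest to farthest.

Distances from (-40, 1):
4: √((55)² + (67)²) = √(3025.000 + 4489.000) = 86.7
5: √((13)² + (6)²) = √(169.000 + 36.000) = 14.3
6: √((14)² + (66)²) = √(196.000 + 4356.000) = 67.5
7: √((6)² + (-64)²) = √(36.000 + 4096.000) = 64.3
8: √((67)² + (1)²) = √(4489.000 + 1.000) = 67.0
9: √((8)² + (-30)²) = √(64.000 + 900.000) = 31.0
10: √((95)² + (70)²) = √(9025.000 + 4900.000) = 118.0
11: √((80)² + (-17)²) = √(6400.000 + 289.000) = 81.8
Sorted: 5 (14.3) < 9 (31.0) < 7 (64.3) < 8 (67.0) < …

5, 9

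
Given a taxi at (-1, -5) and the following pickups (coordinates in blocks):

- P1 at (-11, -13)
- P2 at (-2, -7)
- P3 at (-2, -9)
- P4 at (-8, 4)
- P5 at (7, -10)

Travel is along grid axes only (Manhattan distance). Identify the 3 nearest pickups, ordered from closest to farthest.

P2, P3, P5

Distances from (-1, -5):
P1: 18 blocks
P2: 3 blocks
P3: 5 blocks
P4: 16 blocks
P5: 13 blocks
Sorted: P2 (3 blocks) < P3 (5 blocks) < P5 (13 blocks) < P4 (16 blocks) < P1 (18 blocks)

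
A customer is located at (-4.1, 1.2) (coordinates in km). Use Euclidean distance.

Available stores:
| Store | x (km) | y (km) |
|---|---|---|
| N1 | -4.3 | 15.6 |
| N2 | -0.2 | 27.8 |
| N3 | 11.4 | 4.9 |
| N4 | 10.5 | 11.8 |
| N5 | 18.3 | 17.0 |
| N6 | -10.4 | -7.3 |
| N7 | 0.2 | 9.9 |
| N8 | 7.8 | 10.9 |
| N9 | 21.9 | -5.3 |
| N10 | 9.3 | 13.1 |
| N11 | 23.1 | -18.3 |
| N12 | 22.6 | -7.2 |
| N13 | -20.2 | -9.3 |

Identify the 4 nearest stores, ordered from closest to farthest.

Distances from (-4.1, 1.2):
N1: √((-0.2)² + (14.4)²) = √(0.040 + 207.360) = 14.4 km
N2: √((3.9)² + (26.6)²) = √(15.210 + 707.560) = 26.9 km
N3: √((15.5)² + (3.7)²) = √(240.250 + 13.690) = 15.9 km
N4: √((14.6)² + (10.6)²) = √(213.160 + 112.360) = 18.0 km
N5: √((22.4)² + (15.8)²) = √(501.760 + 249.640) = 27.4 km
N6: √((-6.3)² + (-8.5)²) = √(39.690 + 72.250) = 10.6 km
N7: √((4.3)² + (8.7)²) = √(18.490 + 75.690) = 9.7 km
N8: √((11.9)² + (9.7)²) = √(141.610 + 94.090) = 15.4 km
N9: √((26.0)² + (-6.5)²) = √(676.000 + 42.250) = 26.8 km
N10: √((13.4)² + (11.9)²) = √(179.560 + 141.610) = 17.9 km
N11: √((27.2)² + (-19.5)²) = √(739.840 + 380.250) = 33.5 km
N12: √((26.7)² + (-8.4)²) = √(712.890 + 70.560) = 28.0 km
N13: √((-16.1)² + (-10.5)²) = √(259.210 + 110.250) = 19.2 km
Sorted: N7 (9.7 km) < N6 (10.6 km) < N1 (14.4 km) < N8 (15.4 km) < N3 (15.9 km) < N10 (17.9 km) < …

N7, N6, N1, N8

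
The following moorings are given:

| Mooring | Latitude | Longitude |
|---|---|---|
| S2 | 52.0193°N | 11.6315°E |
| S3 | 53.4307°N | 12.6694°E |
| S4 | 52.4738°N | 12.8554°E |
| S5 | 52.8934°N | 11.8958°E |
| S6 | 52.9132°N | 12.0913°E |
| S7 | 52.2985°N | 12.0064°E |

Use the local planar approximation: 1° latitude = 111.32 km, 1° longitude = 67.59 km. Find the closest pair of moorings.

Pairwise distances:
S2–S3: √((1.4114·111.32)² + (1.0379·67.59)²) = √(24685.766772 + 4921.255541) = 172.0669 km
S2–S4: √((0.4545·111.32)² + (1.2239·67.59)²) = √(2559.847954 + 6843.161073) = 96.9691 km
S2–S5: √((0.8741·111.32)² + (0.2643·67.59)²) = √(9468.226438 + 319.123818) = 98.9310 km
S2–S6: √((0.8939·111.32)² + (0.4598·67.59)²) = √(9902.030732 + 965.834750) = 104.2491 km
S2–S7: √((0.2792·111.32)² + (0.3749·67.59)²) = √(966.000215 + 642.089804) = 40.1010 km
S3–S4: √((-0.9569·111.32)² + (0.1860·67.59)²) = √(11346.959493 + 158.048647) = 107.2614 km
S3–S5: √((-0.5373·111.32)² + (-0.7736·67.59)²) = √(3577.503575 + 2733.995624) = 79.4449 km
S3–S6: √((-0.5175·111.32)² + (-0.5781·67.59)²) = √(3318.693186 + 1526.760205) = 69.6093 km
S3–S7: √((-1.1322·111.32)² + (-0.6630·67.59)²) = √(15885.200341 + 2008.130580) = 133.7660 km
S4–S5: √((0.4196·111.32)² + (-0.9596·67.59)²) = √(2181.812142 + 4206.737098) = 79.9284 km
S4–S6: √((0.4394·111.32)² + (-0.7641·67.59)²) = √(2392.580179 + 2667.259633) = 71.1326 km
S4–S7: √((-0.1753·111.32)² + (-0.8490·67.59)²) = √(380.811651 + 3292.913127) = 60.6113 km
S5–S6: √((0.0198·111.32)² + (0.1955·67.59)²) = √(4.858216 + 174.605700) = 13.3964 km
S5–S7: √((-0.5949·111.32)² + (0.1106·67.59)²) = √(4385.653672 + 55.882413) = 66.6449 km
S6–S7: √((-0.6147·111.32)² + (-0.0849·67.59)²) = √(4682.446474 + 32.929131) = 68.6686 km
Closest pair: S5–S6 at 13.3964 km.

S5 and S6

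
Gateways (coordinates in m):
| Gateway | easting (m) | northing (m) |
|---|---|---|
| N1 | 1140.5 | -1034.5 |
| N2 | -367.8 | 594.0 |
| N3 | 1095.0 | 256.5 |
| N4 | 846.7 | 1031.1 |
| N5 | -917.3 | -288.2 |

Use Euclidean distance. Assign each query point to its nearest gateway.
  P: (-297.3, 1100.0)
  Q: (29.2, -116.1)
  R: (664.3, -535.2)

P→N2; Q→N2; R→N1

P at (-297.3, 1100.0):
  N1: 2573.6 m
  N2: 510.9 m
  N3: 1627.9 m
  N4: 1146.1 m
  N5: 1520.4 m
  → nearest: N2 (510.9 m)
Q at (29.2, -116.1):
  N1: 1441.7 m
  N2: 813.5 m
  N3: 1129.1 m
  N4: 1408.7 m
  N5: 962.0 m
  → nearest: N2 (813.5 m)
R at (664.3, -535.2):
  N1: 690.0 m
  N2: 1529.8 m
  N3: 901.3 m
  N4: 1576.9 m
  N5: 1600.8 m
  → nearest: N1 (690.0 m)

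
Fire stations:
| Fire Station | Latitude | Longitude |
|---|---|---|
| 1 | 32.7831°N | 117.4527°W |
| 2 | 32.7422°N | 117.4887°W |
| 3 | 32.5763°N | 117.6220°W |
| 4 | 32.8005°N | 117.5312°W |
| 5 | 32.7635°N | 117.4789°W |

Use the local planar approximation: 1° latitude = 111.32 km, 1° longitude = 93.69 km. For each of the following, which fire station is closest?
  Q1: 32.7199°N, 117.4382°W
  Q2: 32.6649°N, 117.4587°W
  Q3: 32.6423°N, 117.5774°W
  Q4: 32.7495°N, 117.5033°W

Q1→2; Q2→2; Q3→3; Q4→2

Q1 at 32.7199°N, 117.4382°W:
  1: 7.1654 km
  2: 5.3430 km
  3: 23.4963 km
  4: 12.5069 km
  5: 6.1723 km
  → nearest: 2 (5.3430 km)
Q2 at 32.6649°N, 117.4587°W:
  1: 13.1700 km
  2: 9.0524 km
  3: 18.2032 km
  4: 16.5529 km
  5: 11.1381 km
  → nearest: 2 (9.0524 km)
Q3 at 32.6423°N, 117.5774°W:
  1: 19.5491 km
  2: 13.8829 km
  3: 8.4523 km
  4: 18.1350 km
  5: 16.3462 km
  → nearest: 3 (8.4523 km)
Q4 at 32.7495°N, 117.5033°W:
  1: 6.0386 km
  2: 1.5911 km
  3: 22.2580 km
  4: 6.2502 km
  5: 2.7667 km
  → nearest: 2 (1.5911 km)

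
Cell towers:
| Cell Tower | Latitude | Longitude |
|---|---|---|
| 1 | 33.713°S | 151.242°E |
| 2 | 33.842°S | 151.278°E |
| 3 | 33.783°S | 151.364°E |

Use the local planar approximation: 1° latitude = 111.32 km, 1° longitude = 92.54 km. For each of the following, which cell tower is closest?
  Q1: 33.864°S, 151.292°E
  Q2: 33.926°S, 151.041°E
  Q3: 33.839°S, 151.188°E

Q1→2; Q2→2; Q3→2

Q1 at 33.864°S, 151.292°E:
  1: 17.435 km
  2: 2.771 km
  3: 11.212 km
  → nearest: 2 (2.771 km)
Q2 at 33.926°S, 151.041°E:
  1: 30.136 km
  2: 23.842 km
  3: 33.865 km
  → nearest: 2 (23.842 km)
Q3 at 33.839°S, 151.188°E:
  1: 14.890 km
  2: 8.335 km
  3: 17.439 km
  → nearest: 2 (8.335 km)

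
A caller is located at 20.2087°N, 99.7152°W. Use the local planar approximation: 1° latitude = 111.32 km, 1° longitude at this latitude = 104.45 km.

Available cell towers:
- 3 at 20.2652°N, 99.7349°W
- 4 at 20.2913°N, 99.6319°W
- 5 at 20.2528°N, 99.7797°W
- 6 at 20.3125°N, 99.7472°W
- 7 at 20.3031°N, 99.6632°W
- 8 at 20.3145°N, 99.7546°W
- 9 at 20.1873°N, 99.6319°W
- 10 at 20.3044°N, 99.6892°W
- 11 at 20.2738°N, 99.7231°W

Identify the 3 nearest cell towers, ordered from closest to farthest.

3, 11, 5

Distances from 20.2087°N, 99.7152°W:
3: √((0.0565·111.32)² + (-0.0197·104.45)²) = √(39.558817 + 4.233985) = 6.6176 km
4: √((0.0826·111.32)² + (0.0833·104.45)²) = √(84.548613 + 75.701919) = 12.6590 km
5: √((0.0441·111.32)² + (-0.0645·104.45)²) = √(24.100362 + 45.387506) = 8.3359 km
6: √((0.1038·111.32)² + (-0.0320·104.45)²) = √(133.518395 + 11.171638) = 12.0287 km
7: √((0.0944·111.32)² + (0.0520·104.45)²) = √(110.430842 + 29.500106) = 11.8292 km
8: √((0.1058·111.32)² + (-0.0394·104.45)²) = √(138.713181 + 16.935941) = 12.4759 km
9: √((-0.0214·111.32)² + (0.0833·104.45)²) = √(5.675106 + 75.701919) = 9.0209 km
10: √((0.0957·111.32)² + (0.0260·104.45)²) = √(113.493312 + 7.375026) = 10.9940 km
11: √((0.0651·111.32)² + (-0.0079·104.45)²) = √(52.518023 + 0.680881) = 7.2938 km
Sorted: 3 (6.6176 km) < 11 (7.2938 km) < 5 (8.3359 km) < 9 (9.0209 km) < 10 (10.9940 km) < …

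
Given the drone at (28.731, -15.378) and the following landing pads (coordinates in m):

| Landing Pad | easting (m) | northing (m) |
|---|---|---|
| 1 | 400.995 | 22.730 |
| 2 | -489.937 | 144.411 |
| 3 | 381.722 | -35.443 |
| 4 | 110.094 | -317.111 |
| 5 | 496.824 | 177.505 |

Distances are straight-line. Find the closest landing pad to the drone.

Distances from (28.731, -15.378):
1: √((372.264)² + (38.108)²) = √(138580.48570 + 1452.21966) = 374.209 m
2: √((-518.668)² + (159.789)²) = √(269016.49422 + 25532.52452) = 542.724 m
3: √((352.991)² + (-20.065)²) = √(124602.64608 + 402.60422) = 353.561 m
4: √((81.363)² + (-301.733)²) = √(6619.93777 + 91042.80329) = 312.510 m
5: √((468.093)² + (192.883)²) = √(219111.05665 + 37203.85169) = 506.276 m
Minimum: 4 at 312.510 m.

4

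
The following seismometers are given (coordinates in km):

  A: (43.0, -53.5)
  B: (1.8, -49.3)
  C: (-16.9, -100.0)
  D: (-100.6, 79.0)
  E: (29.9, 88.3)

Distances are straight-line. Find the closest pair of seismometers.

A and B

Pairwise distances:
A–B: 41.4 km
B–C: 54.0 km
A–C: 75.8 km
D–E: 130.8 km
B–E: 140.4 km
A–E: 142.4 km
B–D: 164.2 km
C–E: 194.0 km
A–D: 195.4 km
C–D: 197.6 km
Closest pair: A–B at 41.4 km.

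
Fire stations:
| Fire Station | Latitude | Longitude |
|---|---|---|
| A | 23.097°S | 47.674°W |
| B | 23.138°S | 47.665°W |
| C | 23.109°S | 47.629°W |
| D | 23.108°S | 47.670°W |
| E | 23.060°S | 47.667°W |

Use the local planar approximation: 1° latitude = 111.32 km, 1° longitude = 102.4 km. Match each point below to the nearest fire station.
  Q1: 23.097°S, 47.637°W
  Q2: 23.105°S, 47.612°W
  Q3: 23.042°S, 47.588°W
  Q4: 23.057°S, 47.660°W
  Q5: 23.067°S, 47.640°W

Q1→C; Q2→C; Q3→E; Q4→E; Q5→E

Q1 at 23.097°S, 47.637°W:
  A: √((0.000·111.32)² + (-0.037·102.4)²) = √(0.00000 + 14.35501) = 3.789 km
  B: √((-0.041·111.32)² + (-0.028·102.4)²) = √(20.83119 + 8.22084) = 5.390 km
  C: √((-0.012·111.32)² + (0.008·102.4)²) = √(1.78447 + 0.67109) = 1.567 km
  D: √((-0.011·111.32)² + (-0.033·102.4)²) = √(1.49945 + 11.41899) = 3.594 km
  E: √((0.037·111.32)² + (-0.030·102.4)²) = √(16.96484 + 9.43718) = 5.138 km
  → nearest: C (1.567 km)
Q2 at 23.105°S, 47.612°W:
  A: √((0.008·111.32)² + (-0.062·102.4)²) = √(0.79310 + 40.30726) = 6.411 km
  B: √((-0.033·111.32)² + (-0.053·102.4)²) = √(13.49504 + 29.45450) = 6.554 km
  C: √((-0.004·111.32)² + (-0.017·102.4)²) = √(0.19827 + 3.03038) = 1.797 km
  D: √((-0.003·111.32)² + (-0.058·102.4)²) = √(0.11153 + 35.27410) = 5.949 km
  E: √((0.045·111.32)² + (-0.055·102.4)²) = √(25.09409 + 31.71942) = 7.537 km
  → nearest: C (1.797 km)
Q3 at 23.042°S, 47.588°W:
  A: √((-0.055·111.32)² + (-0.086·102.4)²) = √(37.48623 + 77.55268) = 10.726 km
  B: √((-0.096·111.32)² + (-0.077·102.4)²) = √(114.20598 + 62.17007) = 13.281 km
  C: √((-0.067·111.32)² + (-0.041·102.4)²) = √(55.62833 + 17.62656) = 8.559 km
  D: √((-0.066·111.32)² + (-0.082·102.4)²) = √(53.98017 + 70.50625) = 11.157 km
  E: √((-0.018·111.32)² + (-0.079·102.4)²) = √(4.01505 + 65.44163) = 8.334 km
  → nearest: E (8.334 km)
Q4 at 23.057°S, 47.660°W:
  A: √((-0.040·111.32)² + (-0.014·102.4)²) = √(19.82743 + 2.05521) = 4.678 km
  B: √((-0.081·111.32)² + (-0.005·102.4)²) = √(81.30485 + 0.26214) = 9.031 km
  C: √((-0.052·111.32)² + (0.031·102.4)²) = √(33.50835 + 10.07682) = 6.602 km
  D: √((-0.051·111.32)² + (-0.010·102.4)²) = √(32.23196 + 1.04858) = 5.769 km
  E: √((-0.003·111.32)² + (-0.007·102.4)²) = √(0.11153 + 0.51380) = 0.791 km
  → nearest: E (0.791 km)
Q5 at 23.067°S, 47.640°W:
  A: √((-0.030·111.32)² + (-0.034·102.4)²) = √(11.15293 + 12.12154) = 4.824 km
  B: √((-0.071·111.32)² + (-0.025·102.4)²) = √(62.46879 + 6.55360) = 8.308 km
  C: √((-0.042·111.32)² + (0.011·102.4)²) = √(21.85974 + 1.26878) = 4.809 km
  D: √((-0.041·111.32)² + (-0.030·102.4)²) = √(20.83119 + 9.43718) = 5.502 km
  E: √((0.007·111.32)² + (-0.027·102.4)²) = √(0.60721 + 7.64412) = 2.873 km
  → nearest: E (2.873 km)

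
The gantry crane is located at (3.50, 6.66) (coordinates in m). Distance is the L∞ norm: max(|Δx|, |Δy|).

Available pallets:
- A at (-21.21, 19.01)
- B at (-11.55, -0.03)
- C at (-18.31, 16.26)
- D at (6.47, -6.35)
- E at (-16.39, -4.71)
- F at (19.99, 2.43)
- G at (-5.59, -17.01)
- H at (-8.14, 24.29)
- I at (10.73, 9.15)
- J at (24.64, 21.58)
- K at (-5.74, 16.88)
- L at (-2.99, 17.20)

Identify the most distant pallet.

A

Distances from (3.50, 6.66):
A: max(|-24.71|, |12.35|) = 24.71 m
B: max(|-15.05|, |-6.69|) = 15.05 m
C: max(|-21.81|, |9.60|) = 21.81 m
D: max(|2.97|, |-13.01|) = 13.01 m
E: max(|-19.89|, |-11.37|) = 19.89 m
F: max(|16.49|, |-4.23|) = 16.49 m
G: max(|-9.09|, |-23.67|) = 23.67 m
H: max(|-11.64|, |17.63|) = 17.63 m
I: max(|7.23|, |2.49|) = 7.23 m
J: max(|21.14|, |14.92|) = 21.14 m
K: max(|-9.24|, |10.22|) = 10.22 m
L: max(|-6.49|, |10.54|) = 10.54 m
Maximum: A at 24.71 m.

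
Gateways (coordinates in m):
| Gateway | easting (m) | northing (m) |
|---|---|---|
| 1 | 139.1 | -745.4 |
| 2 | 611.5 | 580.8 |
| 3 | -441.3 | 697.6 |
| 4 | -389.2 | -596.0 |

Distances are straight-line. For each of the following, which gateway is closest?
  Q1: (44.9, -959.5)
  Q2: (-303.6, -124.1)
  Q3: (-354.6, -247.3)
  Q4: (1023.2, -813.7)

Q1 at (44.9, -959.5):
  1: √((94.2)² + (214.1)²) = √(8873.640 + 45838.810) = 233.9 m
  2: √((566.6)² + (1540.3)²) = √(321035.560 + 2372524.090) = 1641.2 m
  3: √((-486.2)² + (1657.1)²) = √(236390.440 + 2745980.410) = 1727.0 m
  4: √((-434.1)² + (363.5)²) = √(188442.810 + 132132.250) = 566.2 m
  → nearest: 1 (233.9 m)
Q2 at (-303.6, -124.1):
  1: √((442.7)² + (-621.3)²) = √(195983.290 + 386013.690) = 762.9 m
  2: √((915.1)² + (704.9)²) = √(837408.010 + 496884.010) = 1155.1 m
  3: √((-137.7)² + (821.7)²) = √(18961.290 + 675190.890) = 833.2 m
  4: √((-85.6)² + (-471.9)²) = √(7327.360 + 222689.610) = 479.6 m
  → nearest: 4 (479.6 m)
Q3 at (-354.6, -247.3):
  1: √((493.7)² + (-498.1)²) = √(243739.690 + 248103.610) = 701.3 m
  2: √((966.1)² + (828.1)²) = √(933349.210 + 685749.610) = 1272.4 m
  3: √((-86.7)² + (944.9)²) = √(7516.890 + 892836.010) = 948.9 m
  4: √((-34.6)² + (-348.7)²) = √(1197.160 + 121591.690) = 350.4 m
  → nearest: 4 (350.4 m)
Q4 at (1023.2, -813.7):
  1: √((-884.1)² + (68.3)²) = √(781632.810 + 4664.890) = 886.7 m
  2: √((-411.7)² + (1394.5)²) = √(169496.890 + 1944630.250) = 1454.0 m
  3: √((-1464.5)² + (1511.3)²) = √(2144760.250 + 2284027.690) = 2104.5 m
  4: √((-1412.4)² + (217.7)²) = √(1994873.760 + 47393.290) = 1429.1 m
  → nearest: 1 (886.7 m)

Q1→1; Q2→4; Q3→4; Q4→1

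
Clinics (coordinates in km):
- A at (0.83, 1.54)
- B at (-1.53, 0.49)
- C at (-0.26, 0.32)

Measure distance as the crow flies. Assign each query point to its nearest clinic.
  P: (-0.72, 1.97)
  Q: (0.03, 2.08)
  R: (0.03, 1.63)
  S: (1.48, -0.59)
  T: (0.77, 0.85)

P→A; Q→A; R→A; S→C; T→A

P at (-0.72, 1.97):
  A: 1.6085 km
  B: 1.6872 km
  C: 1.7129 km
  → nearest: A (1.6085 km)
Q at (0.03, 2.08):
  A: 0.9652 km
  B: 2.2275 km
  C: 1.7837 km
  → nearest: A (0.9652 km)
R at (0.03, 1.63):
  A: 0.8050 km
  B: 1.9321 km
  C: 1.3417 km
  → nearest: A (0.8050 km)
S at (1.48, -0.59):
  A: 2.2270 km
  B: 3.1979 km
  C: 1.9636 km
  → nearest: C (1.9636 km)
T at (0.77, 0.85):
  A: 0.6926 km
  B: 2.3280 km
  C: 1.1584 km
  → nearest: A (0.6926 km)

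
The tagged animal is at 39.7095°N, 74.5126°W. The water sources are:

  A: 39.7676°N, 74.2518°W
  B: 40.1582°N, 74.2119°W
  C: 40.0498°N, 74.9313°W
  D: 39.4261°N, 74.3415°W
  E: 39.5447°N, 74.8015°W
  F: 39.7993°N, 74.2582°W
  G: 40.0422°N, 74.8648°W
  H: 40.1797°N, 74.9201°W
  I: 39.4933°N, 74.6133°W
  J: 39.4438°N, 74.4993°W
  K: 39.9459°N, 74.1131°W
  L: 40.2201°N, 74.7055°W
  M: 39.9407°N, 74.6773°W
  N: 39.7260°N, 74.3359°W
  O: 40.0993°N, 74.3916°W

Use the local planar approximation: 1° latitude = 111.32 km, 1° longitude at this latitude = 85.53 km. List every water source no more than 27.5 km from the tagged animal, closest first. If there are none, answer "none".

N, A, F, I

Distances from 39.7095°N, 74.5126°W:
A: 23.2250 km
B: 56.1818 km
C: 52.1298 km
D: 34.7770 km
E: 30.7754 km
F: 23.9453 km
G: 47.7401 km
H: 62.8850 km
I: 25.5621 km
J: 29.5996 km
K: 43.1285 km
L: 59.1861 km
M: 29.3401 km
N: 15.2244 km
O: 44.6096 km
Threshold 27.5 km: N (15.2244 km), A (23.2250 km), F (23.9453 km), I (25.5621 km) are within range.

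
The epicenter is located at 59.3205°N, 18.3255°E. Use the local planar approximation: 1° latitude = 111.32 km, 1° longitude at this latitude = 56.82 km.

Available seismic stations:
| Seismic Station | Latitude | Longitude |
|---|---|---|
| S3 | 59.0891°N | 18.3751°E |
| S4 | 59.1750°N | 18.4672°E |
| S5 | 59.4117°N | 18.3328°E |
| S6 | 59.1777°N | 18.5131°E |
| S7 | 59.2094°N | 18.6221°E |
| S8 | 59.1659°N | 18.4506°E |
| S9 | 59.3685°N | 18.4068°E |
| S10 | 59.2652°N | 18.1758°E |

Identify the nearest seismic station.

Distances from 59.3205°N, 18.3255°E:
S3: 25.9132 km
S4: 18.0878 km
S5: 10.1609 km
S6: 19.1395 km
S7: 20.9040 km
S8: 18.6202 km
S9: 7.0634 km
S10: 10.4999 km
Minimum: S9 at 7.0634 km.

S9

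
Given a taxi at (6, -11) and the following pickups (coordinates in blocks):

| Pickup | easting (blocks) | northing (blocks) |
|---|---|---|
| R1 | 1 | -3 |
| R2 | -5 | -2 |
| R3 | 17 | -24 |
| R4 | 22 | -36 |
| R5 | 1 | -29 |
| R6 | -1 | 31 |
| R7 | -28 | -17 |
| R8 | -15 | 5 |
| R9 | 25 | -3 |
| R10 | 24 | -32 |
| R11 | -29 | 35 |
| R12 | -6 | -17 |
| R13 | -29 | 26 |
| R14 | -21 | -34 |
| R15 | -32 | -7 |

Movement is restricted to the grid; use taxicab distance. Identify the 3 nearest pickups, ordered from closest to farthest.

Distances from (6, -11):
R1: |-5| + |8| = 5 + 8 = 13 blocks
R2: |-11| + |9| = 11 + 9 = 20 blocks
R3: |11| + |-13| = 11 + 13 = 24 blocks
R4: |16| + |-25| = 16 + 25 = 41 blocks
R5: |-5| + |-18| = 5 + 18 = 23 blocks
R6: |-7| + |42| = 7 + 42 = 49 blocks
R7: |-34| + |-6| = 34 + 6 = 40 blocks
R8: |-21| + |16| = 21 + 16 = 37 blocks
R9: |19| + |8| = 19 + 8 = 27 blocks
R10: |18| + |-21| = 18 + 21 = 39 blocks
R11: |-35| + |46| = 35 + 46 = 81 blocks
R12: |-12| + |-6| = 12 + 6 = 18 blocks
R13: |-35| + |37| = 35 + 37 = 72 blocks
R14: |-27| + |-23| = 27 + 23 = 50 blocks
R15: |-38| + |4| = 38 + 4 = 42 blocks
Sorted: R1 (13 blocks) < R12 (18 blocks) < R2 (20 blocks) < R5 (23 blocks) < R3 (24 blocks) < …

R1, R12, R2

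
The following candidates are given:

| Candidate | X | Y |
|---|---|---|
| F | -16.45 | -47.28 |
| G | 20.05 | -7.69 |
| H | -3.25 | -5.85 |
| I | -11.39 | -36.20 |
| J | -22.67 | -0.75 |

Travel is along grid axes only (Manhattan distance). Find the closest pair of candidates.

Pairwise distances:
F–G: |36.50| + |39.59| = 36.50 + 39.59 = 76.09
F–H: |13.20| + |41.43| = 13.20 + 41.43 = 54.63
F–I: |5.06| + |11.08| = 5.06 + 11.08 = 16.14
F–J: |-6.22| + |46.53| = 6.22 + 46.53 = 52.75
G–H: |-23.30| + |1.84| = 23.30 + 1.84 = 25.14
G–I: |-31.44| + |-28.51| = 31.44 + 28.51 = 59.95
G–J: |-42.72| + |6.94| = 42.72 + 6.94 = 49.66
H–I: |-8.14| + |-30.35| = 8.14 + 30.35 = 38.49
H–J: |-19.42| + |5.10| = 19.42 + 5.10 = 24.52
I–J: |-11.28| + |35.45| = 11.28 + 35.45 = 46.73
Closest pair: F–I at 16.14.

F and I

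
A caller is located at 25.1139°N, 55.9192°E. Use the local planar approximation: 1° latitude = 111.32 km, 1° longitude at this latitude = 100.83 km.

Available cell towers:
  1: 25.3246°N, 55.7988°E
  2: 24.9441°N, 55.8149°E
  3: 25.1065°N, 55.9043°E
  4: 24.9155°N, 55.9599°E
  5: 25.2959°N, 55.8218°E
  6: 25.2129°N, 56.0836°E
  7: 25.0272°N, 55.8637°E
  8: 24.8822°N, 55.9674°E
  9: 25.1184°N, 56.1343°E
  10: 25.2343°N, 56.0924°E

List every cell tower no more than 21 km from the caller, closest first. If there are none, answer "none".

3, 7, 6

Distances from 25.1139°N, 55.9192°E:
1: 26.4106 km
2: 21.6307 km
3: 1.7134 km
4: 22.4639 km
5: 22.5150 km
6: 19.9056 km
7: 11.1564 km
8: 26.2467 km
9: 21.6943 km
10: 22.0141 km
Threshold 21 km: 3 (1.7134 km), 7 (11.1564 km), 6 (19.9056 km) are within range.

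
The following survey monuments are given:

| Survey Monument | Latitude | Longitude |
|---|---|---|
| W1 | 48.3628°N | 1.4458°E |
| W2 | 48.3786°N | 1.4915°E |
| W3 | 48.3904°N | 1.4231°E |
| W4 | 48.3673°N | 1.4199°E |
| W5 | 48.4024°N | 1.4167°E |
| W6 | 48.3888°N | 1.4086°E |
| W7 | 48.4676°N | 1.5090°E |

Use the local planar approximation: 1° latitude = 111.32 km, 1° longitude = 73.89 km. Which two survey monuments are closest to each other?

W3 and W6

Pairwise distances:
W1–W2: 3.8074 km
W1–W3: 3.5005 km
W1–W4: 1.9782 km
W1–W5: 4.9047 km
W1–W6: 3.9916 km
W1–W7: 12.5663 km
W2–W3: 5.2220 km
W2–W4: 5.4380 km
W2–W5: 6.1292 km
W2–W6: 6.2298 km
W2–W7: 9.9915 km
W3–W4: 2.5823 km
W3–W5: 1.4171 km
W3–W6: 1.0861 km
W3–W7: 10.6837 km
W4–W5: 3.9145 km
W4–W6: 2.5348 km
W4–W7: 12.9619 km
W5–W6: 1.6280 km
W5–W7: 9.9595 km
W6–W7: 11.4884 km
Closest pair: W3–W6 at 1.0861 km.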